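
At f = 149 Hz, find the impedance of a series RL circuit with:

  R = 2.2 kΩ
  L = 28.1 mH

Step 1 — Angular frequency: ω = 2π·f = 2π·149 = 936.2 rad/s.
Step 2 — Component impedances:
  R: Z = R = 2200 Ω
  L: Z = jωL = j·936.2·0.0281 = 0 + j26.31 Ω
Step 3 — Series combination: Z_total = R + L = 2200 + j26.31 Ω = 2200∠0.7° Ω.

Z = 2200 + j26.31 Ω = 2200∠0.7° Ω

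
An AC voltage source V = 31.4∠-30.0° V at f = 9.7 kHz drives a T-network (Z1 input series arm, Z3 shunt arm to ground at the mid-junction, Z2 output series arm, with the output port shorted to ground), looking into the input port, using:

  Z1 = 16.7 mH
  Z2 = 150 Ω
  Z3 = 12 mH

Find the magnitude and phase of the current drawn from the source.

Step 1 — Angular frequency: ω = 2π·f = 2π·9700 = 6.095e+04 rad/s.
Step 2 — Component impedances:
  Z1: Z = jωL = j·6.095e+04·0.0167 = 0 + j1018 Ω
  Z2: Z = R = 150 Ω
  Z3: Z = jωL = j·6.095e+04·0.012 = 0 + j731.4 Ω
Step 3 — With the output port shorted to ground, the output series arm Z2 runs from the junction to ground; the shunt arm Z3 also runs from the junction to ground. They appear in parallel: Z3 || Z2 = 143.9 + j29.52 Ω.
Step 4 — Series with input arm Z1: Z_in = Z1 + (Z3 || Z2) = 143.9 + j1047 Ω = 1057∠82.2° Ω.
Step 5 — Source phasor: V = 31.4∠-30.0° V = 27.19 - j15.7 V.
Step 6 — Ohm's law: I = V / Z_total = (27.19 - j15.7) / (143.9 + j1047) = -0.01121 - j0.0275 A.
Step 7 — Convert to polar: |I| = 0.0297 A, ∠I = -112.2°.

I = 0.0297∠-112.2° A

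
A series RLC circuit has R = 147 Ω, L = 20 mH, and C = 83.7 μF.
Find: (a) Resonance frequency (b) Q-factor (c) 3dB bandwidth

Step 1 — Resonance: ω₀ = 1/√(LC) = 1/√(0.02·8.37e-05) = 772.9 rad/s.
Step 2 — f₀ = ω₀/(2π) = 123 Hz.
Step 3 — Series Q: Q = ω₀L/R = 772.9·0.02/147 = 0.1052.
Step 4 — Bandwidth: Δω = ω₀/Q = 7350 rad/s; BW = Δω/(2π) = 1170 Hz.

(a) f₀ = 123 Hz  (b) Q = 0.1052  (c) BW = 1170 Hz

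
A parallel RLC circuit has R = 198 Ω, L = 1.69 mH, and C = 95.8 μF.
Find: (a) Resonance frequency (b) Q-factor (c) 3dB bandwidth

Step 1 — Resonance: ω₀ = 1/√(LC) = 1/√(0.00169·9.58e-05) = 2485 rad/s.
Step 2 — f₀ = ω₀/(2π) = 395.5 Hz.
Step 3 — Parallel Q: Q = R/(ω₀L) = 198/(2485·0.00169) = 47.14.
Step 4 — Bandwidth: Δω = ω₀/Q = 52.72 rad/s; BW = Δω/(2π) = 8.391 Hz.

(a) f₀ = 395.5 Hz  (b) Q = 47.14  (c) BW = 8.391 Hz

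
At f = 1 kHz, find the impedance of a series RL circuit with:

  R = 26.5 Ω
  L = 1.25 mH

Step 1 — Angular frequency: ω = 2π·f = 2π·1000 = 6283 rad/s.
Step 2 — Component impedances:
  R: Z = R = 26.5 Ω
  L: Z = jωL = j·6283·0.00125 = 0 + j7.854 Ω
Step 3 — Series combination: Z_total = R + L = 26.5 + j7.854 Ω = 27.64∠16.5° Ω.

Z = 26.5 + j7.854 Ω = 27.64∠16.5° Ω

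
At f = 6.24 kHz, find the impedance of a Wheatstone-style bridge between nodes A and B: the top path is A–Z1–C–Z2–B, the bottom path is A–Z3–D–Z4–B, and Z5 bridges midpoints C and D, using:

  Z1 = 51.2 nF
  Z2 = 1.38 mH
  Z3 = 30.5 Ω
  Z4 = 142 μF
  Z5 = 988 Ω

Step 1 — Angular frequency: ω = 2π·f = 2π·6240 = 3.921e+04 rad/s.
Step 2 — Component impedances:
  Z1: Z = 1/(jωC) = -j/(ω·C) = 0 - j498.2 Ω
  Z2: Z = jωL = j·3.921e+04·0.00138 = 0 + j54.11 Ω
  Z3: Z = R = 30.5 Ω
  Z4: Z = 1/(jωC) = -j/(ω·C) = 0 - j0.1796 Ω
  Z5: Z = R = 988 Ω
Step 3 — Bridge requires nodal analysis (the Z5 bridge couples midpoints C and D, so the two paths cannot be reduced to a simple series/parallel combination). Setting node B to ground and injecting 1 A at node A, the 3-node admittance system at A, C, D solves to V_A = Z_AB = 30.32 - j2.258 Ω = 30.4∠-4.3° Ω.

Z = 30.32 - j2.258 Ω = 30.4∠-4.3° Ω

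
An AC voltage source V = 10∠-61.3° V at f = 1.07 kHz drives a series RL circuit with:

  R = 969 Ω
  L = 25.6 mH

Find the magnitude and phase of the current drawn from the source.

Step 1 — Angular frequency: ω = 2π·f = 2π·1070 = 6723 rad/s.
Step 2 — Component impedances:
  R: Z = R = 969 Ω
  L: Z = jωL = j·6723·0.0256 = 0 + j172.1 Ω
Step 3 — Series combination: Z_total = R + L = 969 + j172.1 Ω = 984.2∠10.1° Ω.
Step 4 — Source phasor: V = 10∠-61.3° V = 4.802 - j8.771 V.
Step 5 — Ohm's law: I = V / Z_total = (4.802 - j8.771) / (969 + j172.1) = 0.003246 - j0.009629 A.
Step 6 — Convert to polar: |I| = 0.01016 A, ∠I = -71.4°.

I = 0.01016∠-71.4° A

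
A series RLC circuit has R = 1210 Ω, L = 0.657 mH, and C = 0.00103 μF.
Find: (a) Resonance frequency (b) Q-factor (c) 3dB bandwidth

Step 1 — Resonance: ω₀ = 1/√(LC) = 1/√(0.000657·1.03e-09) = 1.216e+06 rad/s.
Step 2 — f₀ = ω₀/(2π) = 1.935e+05 Hz.
Step 3 — Series Q: Q = ω₀L/R = 1.216e+06·0.000657/1210 = 0.6601.
Step 4 — Bandwidth: Δω = ω₀/Q = 1.842e+06 rad/s; BW = Δω/(2π) = 2.931e+05 Hz.

(a) f₀ = 1.935e+05 Hz  (b) Q = 0.6601  (c) BW = 2.931e+05 Hz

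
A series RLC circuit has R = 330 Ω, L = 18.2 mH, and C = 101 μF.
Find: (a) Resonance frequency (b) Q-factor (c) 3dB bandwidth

Step 1 — Resonance condition Im(Z)=0 gives ω₀ = 1/√(LC).
Step 2 — ω₀ = 1/√(0.0182·0.000101) = 737.6 rad/s.
Step 3 — f₀ = ω₀/(2π) = 117.4 Hz.
Step 4 — Series Q: Q = ω₀L/R = 737.6·0.0182/330 = 0.04068.
Step 5 — 3dB bandwidth: Δω = ω₀/Q = 1.813e+04 rad/s; BW = Δω/(2π) = 2886 Hz.

(a) f₀ = 117.4 Hz  (b) Q = 0.04068  (c) BW = 2886 Hz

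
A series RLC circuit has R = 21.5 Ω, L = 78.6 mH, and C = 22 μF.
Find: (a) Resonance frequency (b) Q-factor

Step 1 — Resonance condition Im(Z)=0 gives ω₀ = 1/√(LC).
Step 2 — ω₀ = 1/√(0.0786·2.2e-05) = 760.5 rad/s.
Step 3 — f₀ = ω₀/(2π) = 121 Hz.
Step 4 — Series Q: Q = ω₀L/R = 760.5·0.0786/21.5 = 2.78.

(a) f₀ = 121 Hz  (b) Q = 2.78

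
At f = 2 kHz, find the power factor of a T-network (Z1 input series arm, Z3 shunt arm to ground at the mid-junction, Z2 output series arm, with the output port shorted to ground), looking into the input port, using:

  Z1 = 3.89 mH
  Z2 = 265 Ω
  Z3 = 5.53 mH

Step 1 — Angular frequency: ω = 2π·f = 2π·2000 = 1.257e+04 rad/s.
Step 2 — Component impedances:
  Z1: Z = jωL = j·1.257e+04·0.00389 = 0 + j48.88 Ω
  Z2: Z = R = 265 Ω
  Z3: Z = jωL = j·1.257e+04·0.00553 = 0 + j69.49 Ω
Step 3 — With the output port shorted to ground, the output series arm Z2 runs from the junction to ground; the shunt arm Z3 also runs from the junction to ground. They appear in parallel: Z3 || Z2 = 17.05 + j65.02 Ω.
Step 4 — Series with input arm Z1: Z_in = Z1 + (Z3 || Z2) = 17.05 + j113.9 Ω = 115.2∠81.5° Ω.
Step 5 — Power factor: PF = cos(φ) = Re(Z)/|Z| = 17.05/115.2 = 0.148.
Step 6 — Type: Im(Z) = 113.9 ⇒ lagging (phase φ = 81.5°).

PF = 0.148 (lagging, φ = 81.5°)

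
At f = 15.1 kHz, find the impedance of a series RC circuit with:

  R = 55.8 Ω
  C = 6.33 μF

Step 1 — Angular frequency: ω = 2π·f = 2π·1.51e+04 = 9.488e+04 rad/s.
Step 2 — Component impedances:
  R: Z = R = 55.8 Ω
  C: Z = 1/(jωC) = -j/(ω·C) = 0 - j1.665 Ω
Step 3 — Series combination: Z_total = R + C = 55.8 - j1.665 Ω = 55.82∠-1.7° Ω.

Z = 55.8 - j1.665 Ω = 55.82∠-1.7° Ω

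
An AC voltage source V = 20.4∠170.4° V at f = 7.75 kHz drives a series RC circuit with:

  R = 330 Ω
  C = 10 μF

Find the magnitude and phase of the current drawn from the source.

Step 1 — Angular frequency: ω = 2π·f = 2π·7750 = 4.869e+04 rad/s.
Step 2 — Component impedances:
  R: Z = R = 330 Ω
  C: Z = 1/(jωC) = -j/(ω·C) = 0 - j2.054 Ω
Step 3 — Series combination: Z_total = R + C = 330 - j2.054 Ω = 330∠-0.4° Ω.
Step 4 — Source phasor: V = 20.4∠170.4° V = -20.11 + j3.402 V.
Step 5 — Ohm's law: I = V / Z_total = (-20.11 + j3.402) / (330 - j2.054) = -0.06101 + j0.00993 A.
Step 6 — Convert to polar: |I| = 0.06182 A, ∠I = 170.8°.

I = 0.06182∠170.8° A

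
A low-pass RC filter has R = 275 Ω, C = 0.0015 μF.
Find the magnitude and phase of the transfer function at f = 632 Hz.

Step 1 — Angular frequency: ω = 2π·632 = 3971 rad/s.
Step 2 — Transfer function: H(jω) = 1/(1 + jωRC).
Step 3 — Denominator: 1 + jωRC = 1 + j·3971·275·1.5e-09 = 1 + j0.001638.
Step 4 — H = 1 - j0.001638.
Step 5 — Magnitude: |H| = 1 (-0.0 dB); phase: φ = -0.1°.

|H| = 1 (-0.0 dB), φ = -0.1°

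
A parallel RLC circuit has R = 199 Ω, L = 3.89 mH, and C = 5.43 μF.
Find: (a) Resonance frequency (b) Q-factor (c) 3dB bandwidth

Step 1 — Resonance: ω₀ = 1/√(LC) = 1/√(0.00389·5.43e-06) = 6881 rad/s.
Step 2 — f₀ = ω₀/(2π) = 1095 Hz.
Step 3 — Parallel Q: Q = R/(ω₀L) = 199/(6881·0.00389) = 7.435.
Step 4 — Bandwidth: Δω = ω₀/Q = 925.4 rad/s; BW = Δω/(2π) = 147.3 Hz.

(a) f₀ = 1095 Hz  (b) Q = 7.435  (c) BW = 147.3 Hz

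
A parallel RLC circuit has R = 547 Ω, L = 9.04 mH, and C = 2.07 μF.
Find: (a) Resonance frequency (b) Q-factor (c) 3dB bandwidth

Step 1 — Resonance: ω₀ = 1/√(LC) = 1/√(0.00904·2.07e-06) = 7310 rad/s.
Step 2 — f₀ = ω₀/(2π) = 1163 Hz.
Step 3 — Parallel Q: Q = R/(ω₀L) = 547/(7310·0.00904) = 8.277.
Step 4 — Bandwidth: Δω = ω₀/Q = 883.2 rad/s; BW = Δω/(2π) = 140.6 Hz.

(a) f₀ = 1163 Hz  (b) Q = 8.277  (c) BW = 140.6 Hz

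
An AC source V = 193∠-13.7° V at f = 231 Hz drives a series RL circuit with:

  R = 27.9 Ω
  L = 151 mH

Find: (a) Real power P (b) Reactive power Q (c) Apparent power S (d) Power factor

Step 1 — Angular frequency: ω = 2π·f = 2π·231 = 1451 rad/s.
Step 2 — Component impedances:
  R: Z = R = 27.9 Ω
  L: Z = jωL = j·1451·0.151 = 0 + j219.2 Ω
Step 3 — Series combination: Z_total = R + L = 27.9 + j219.2 Ω = 220.9∠82.7° Ω.
Step 4 — Source phasor: V = 193∠-13.7° V = 187.5 - j45.71 V.
Step 5 — Current: I = V / Z = -0.09806 - j0.868 A = 0.8736∠-96.4° A.
Step 6 — Complex power: S = V·I* = 21.29 + j167.2 VA.
Step 7 — Real power: P = Re(S) = 21.29 W.
Step 8 — Reactive power: Q = Im(S) = 167.2 VAR.
Step 9 — Apparent power: |S| = 168.6 VA.
Step 10 — Power factor: PF = P/|S| = 0.1263 (lagging).

(a) P = 21.29 W  (b) Q = 167.2 VAR  (c) S = 168.6 VA  (d) PF = 0.1263 (lagging)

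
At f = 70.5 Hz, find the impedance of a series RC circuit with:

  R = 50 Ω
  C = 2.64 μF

Step 1 — Angular frequency: ω = 2π·f = 2π·70.5 = 443 rad/s.
Step 2 — Component impedances:
  R: Z = R = 50 Ω
  C: Z = 1/(jωC) = -j/(ω·C) = 0 - j855.1 Ω
Step 3 — Series combination: Z_total = R + C = 50 - j855.1 Ω = 856.6∠-86.7° Ω.

Z = 50 - j855.1 Ω = 856.6∠-86.7° Ω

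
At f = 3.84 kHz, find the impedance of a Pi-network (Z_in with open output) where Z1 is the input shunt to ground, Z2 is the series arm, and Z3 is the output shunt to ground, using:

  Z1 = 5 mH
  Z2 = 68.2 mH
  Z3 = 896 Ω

Step 1 — Angular frequency: ω = 2π·f = 2π·3840 = 2.413e+04 rad/s.
Step 2 — Component impedances:
  Z1: Z = jωL = j·2.413e+04·0.005 = 0 + j120.6 Ω
  Z2: Z = jωL = j·2.413e+04·0.0682 = 0 + j1645 Ω
  Z3: Z = R = 896 Ω
Step 3 — With open output, the series arm Z2 and the output shunt Z3 appear in series to ground: Z2 + Z3 = 896 + j1645 Ω.
Step 4 — Parallel with input shunt Z1: Z_in = Z1 || (Z2 + Z3) = 3.325 + j114.1 Ω = 114.1∠88.3° Ω.

Z = 3.325 + j114.1 Ω = 114.1∠88.3° Ω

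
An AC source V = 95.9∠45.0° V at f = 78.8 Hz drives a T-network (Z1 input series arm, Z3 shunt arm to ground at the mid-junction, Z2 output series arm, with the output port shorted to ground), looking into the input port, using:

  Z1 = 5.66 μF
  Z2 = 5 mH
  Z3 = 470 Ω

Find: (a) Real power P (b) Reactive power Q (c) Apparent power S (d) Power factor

Step 1 — Angular frequency: ω = 2π·f = 2π·78.8 = 495.1 rad/s.
Step 2 — Component impedances:
  Z1: Z = 1/(jωC) = -j/(ω·C) = 0 - j356.8 Ω
  Z2: Z = jωL = j·495.1·0.005 = 0 + j2.476 Ω
  Z3: Z = R = 470 Ω
Step 3 — With the output port shorted to ground, the output series arm Z2 runs from the junction to ground; the shunt arm Z3 also runs from the junction to ground. They appear in parallel: Z3 || Z2 = 0.01304 + j2.476 Ω.
Step 4 — Series with input arm Z1: Z_in = Z1 + (Z3 || Z2) = 0.01304 - j354.4 Ω = 354.4∠-90.0° Ω.
Step 5 — Source phasor: V = 95.9∠45.0° V = 67.81 + j67.81 V.
Step 6 — Current: I = V / Z = -0.1914 + j0.1914 A = 0.2706∠135.0° A.
Step 7 — Complex power: S = V·I* = 0.0009549 - j25.95 VA.
Step 8 — Real power: P = Re(S) = 0.0009549 W.
Step 9 — Reactive power: Q = Im(S) = -25.95 VAR.
Step 10 — Apparent power: |S| = 25.95 VA.
Step 11 — Power factor: PF = P/|S| = 3.679e-05 (leading).

(a) P = 0.0009549 W  (b) Q = -25.95 VAR  (c) S = 25.95 VA  (d) PF = 3.679e-05 (leading)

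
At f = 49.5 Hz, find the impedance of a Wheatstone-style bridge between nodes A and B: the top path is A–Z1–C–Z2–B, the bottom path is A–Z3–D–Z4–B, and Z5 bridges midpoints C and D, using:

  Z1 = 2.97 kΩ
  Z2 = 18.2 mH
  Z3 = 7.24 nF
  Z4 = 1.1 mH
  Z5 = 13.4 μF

Step 1 — Angular frequency: ω = 2π·f = 2π·49.5 = 311 rad/s.
Step 2 — Component impedances:
  Z1: Z = R = 2970 Ω
  Z2: Z = jωL = j·311·0.0182 = 0 + j5.661 Ω
  Z3: Z = 1/(jωC) = -j/(ω·C) = 0 - j4.441e+05 Ω
  Z4: Z = jωL = j·311·0.0011 = 0 + j0.3421 Ω
  Z5: Z = 1/(jωC) = -j/(ω·C) = 0 - j239.9 Ω
Step 3 — Bridge requires nodal analysis (the Z5 bridge couples midpoints C and D, so the two paths cannot be reduced to a simple series/parallel combination). Setting node B to ground and injecting 1 A at node A, the 3-node admittance system at A, C, D solves to V_A = Z_AB = 2970 - j14.06 Ω = 2970∠-0.3° Ω.

Z = 2970 - j14.06 Ω = 2970∠-0.3° Ω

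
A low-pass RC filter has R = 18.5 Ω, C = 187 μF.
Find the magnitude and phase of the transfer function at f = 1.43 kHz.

Step 1 — Angular frequency: ω = 2π·1430 = 8985 rad/s.
Step 2 — Transfer function: H(jω) = 1/(1 + jωRC).
Step 3 — Denominator: 1 + jωRC = 1 + j·8985·18.5·0.000187 = 1 + j31.08.
Step 4 — H = 0.001034 - j0.03214.
Step 5 — Magnitude: |H| = 0.03215 (-29.9 dB); phase: φ = -88.2°.

|H| = 0.03215 (-29.9 dB), φ = -88.2°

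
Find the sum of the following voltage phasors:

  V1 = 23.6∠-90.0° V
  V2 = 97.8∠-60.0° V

Step 1 — Convert each phasor to rectangular form:
  V1 = 23.6·(cos(-90.0°) + j·sin(-90.0°)) = 0 - j23.6 V
  V2 = 97.8·(cos(-60.0°) + j·sin(-60.0°)) = 48.9 - j84.7 V
Step 2 — Sum components: V_total = 48.9 - j108.3 V.
Step 3 — Convert to polar: |V_total| = 118.8 V, ∠V_total = -65.7°.

V_total = 118.8∠-65.7° V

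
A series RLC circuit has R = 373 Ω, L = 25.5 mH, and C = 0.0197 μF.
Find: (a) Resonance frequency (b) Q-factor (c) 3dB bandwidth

Step 1 — Resonance condition Im(Z)=0 gives ω₀ = 1/√(LC).
Step 2 — ω₀ = 1/√(0.0255·1.97e-08) = 4.462e+04 rad/s.
Step 3 — f₀ = ω₀/(2π) = 7101 Hz.
Step 4 — Series Q: Q = ω₀L/R = 4.462e+04·0.0255/373 = 3.05.
Step 5 — 3dB bandwidth: Δω = ω₀/Q = 1.463e+04 rad/s; BW = Δω/(2π) = 2328 Hz.

(a) f₀ = 7101 Hz  (b) Q = 3.05  (c) BW = 2328 Hz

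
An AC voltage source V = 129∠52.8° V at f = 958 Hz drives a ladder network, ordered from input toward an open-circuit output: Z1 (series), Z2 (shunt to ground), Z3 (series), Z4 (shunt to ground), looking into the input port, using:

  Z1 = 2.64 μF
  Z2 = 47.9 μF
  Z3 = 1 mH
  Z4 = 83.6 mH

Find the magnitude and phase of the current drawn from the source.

Step 1 — Angular frequency: ω = 2π·f = 2π·958 = 6019 rad/s.
Step 2 — Component impedances:
  Z1: Z = 1/(jωC) = -j/(ω·C) = 0 - j62.93 Ω
  Z2: Z = 1/(jωC) = -j/(ω·C) = 0 - j3.468 Ω
  Z3: Z = jωL = j·6019·0.001 = 0 + j6.019 Ω
  Z4: Z = jωL = j·6019·0.0836 = 0 + j503.2 Ω
Step 3 — Ladder network (open output): work backward from the far end, alternating series and parallel combinations. Z_in = 0 - j66.42 Ω = 66.42∠-90.0° Ω.
Step 4 — Source phasor: V = 129∠52.8° V = 77.99 + j102.8 V.
Step 5 — Ohm's law: I = V / Z_total = (77.99 + j102.8) / (0 - j66.42) = -1.547 + j1.174 A.
Step 6 — Convert to polar: |I| = 1.942 A, ∠I = 142.8°.

I = 1.942∠142.8° A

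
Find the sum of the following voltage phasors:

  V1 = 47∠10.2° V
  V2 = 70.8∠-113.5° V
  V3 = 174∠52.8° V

Step 1 — Convert each phasor to rectangular form:
  V1 = 47·(cos(10.2°) + j·sin(10.2°)) = 46.26 + j8.323 V
  V2 = 70.8·(cos(-113.5°) + j·sin(-113.5°)) = -28.23 - j64.93 V
  V3 = 174·(cos(52.8°) + j·sin(52.8°)) = 105.2 + j138.6 V
Step 2 — Sum components: V_total = 123.2 + j81.99 V.
Step 3 — Convert to polar: |V_total| = 148 V, ∠V_total = 33.6°.

V_total = 148∠33.6° V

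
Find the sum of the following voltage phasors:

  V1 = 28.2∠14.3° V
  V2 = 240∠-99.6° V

Step 1 — Convert each phasor to rectangular form:
  V1 = 28.2·(cos(14.3°) + j·sin(14.3°)) = 27.33 + j6.965 V
  V2 = 240·(cos(-99.6°) + j·sin(-99.6°)) = -40.02 - j236.6 V
Step 2 — Sum components: V_total = -12.7 - j229.7 V.
Step 3 — Convert to polar: |V_total| = 230 V, ∠V_total = -93.2°.

V_total = 230∠-93.2° V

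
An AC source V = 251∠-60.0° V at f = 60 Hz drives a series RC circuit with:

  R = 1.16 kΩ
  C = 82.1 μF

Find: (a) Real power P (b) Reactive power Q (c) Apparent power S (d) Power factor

Step 1 — Angular frequency: ω = 2π·f = 2π·60 = 377 rad/s.
Step 2 — Component impedances:
  R: Z = R = 1160 Ω
  C: Z = 1/(jωC) = -j/(ω·C) = 0 - j32.31 Ω
Step 3 — Series combination: Z_total = R + C = 1160 - j32.31 Ω = 1160∠-1.6° Ω.
Step 4 — Source phasor: V = 251∠-60.0° V = 125.5 - j217.4 V.
Step 5 — Current: I = V / Z = 0.1133 - j0.1842 A = 0.2163∠-58.4° A.
Step 6 — Complex power: S = V·I* = 54.27 - j1.512 VA.
Step 7 — Real power: P = Re(S) = 54.27 W.
Step 8 — Reactive power: Q = Im(S) = -1.512 VAR.
Step 9 — Apparent power: |S| = 54.29 VA.
Step 10 — Power factor: PF = P/|S| = 0.9996 (leading).

(a) P = 54.27 W  (b) Q = -1.512 VAR  (c) S = 54.29 VA  (d) PF = 0.9996 (leading)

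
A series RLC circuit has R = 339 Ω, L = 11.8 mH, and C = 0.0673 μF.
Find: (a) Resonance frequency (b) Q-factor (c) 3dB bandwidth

Step 1 — Resonance condition Im(Z)=0 gives ω₀ = 1/√(LC).
Step 2 — ω₀ = 1/√(0.0118·6.73e-08) = 3.549e+04 rad/s.
Step 3 — f₀ = ω₀/(2π) = 5648 Hz.
Step 4 — Series Q: Q = ω₀L/R = 3.549e+04·0.0118/339 = 1.235.
Step 5 — 3dB bandwidth: Δω = ω₀/Q = 2.873e+04 rad/s; BW = Δω/(2π) = 4572 Hz.

(a) f₀ = 5648 Hz  (b) Q = 1.235  (c) BW = 4572 Hz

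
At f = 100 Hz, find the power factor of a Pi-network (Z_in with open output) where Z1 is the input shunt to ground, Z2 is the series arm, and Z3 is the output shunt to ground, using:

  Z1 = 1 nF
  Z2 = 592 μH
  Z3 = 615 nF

Step 1 — Angular frequency: ω = 2π·f = 2π·100 = 628.3 rad/s.
Step 2 — Component impedances:
  Z1: Z = 1/(jωC) = -j/(ω·C) = 0 - j1.592e+06 Ω
  Z2: Z = jωL = j·628.3·0.000592 = 0 + j0.372 Ω
  Z3: Z = 1/(jωC) = -j/(ω·C) = 0 - j2588 Ω
Step 3 — With open output, the series arm Z2 and the output shunt Z3 appear in series to ground: Z2 + Z3 = 0 - j2588 Ω.
Step 4 — Parallel with input shunt Z1: Z_in = Z1 || (Z2 + Z3) = 0 - j2583 Ω = 2583∠-90.0° Ω.
Step 5 — Power factor: PF = cos(φ) = Re(Z)/|Z| = 0/2583 = 0.
Step 6 — Type: Im(Z) = -2583 ⇒ leading (phase φ = -90.0°).

PF = 0 (leading, φ = -90.0°)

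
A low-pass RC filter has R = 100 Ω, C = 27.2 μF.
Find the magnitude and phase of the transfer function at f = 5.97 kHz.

Step 1 — Angular frequency: ω = 2π·5970 = 3.751e+04 rad/s.
Step 2 — Transfer function: H(jω) = 1/(1 + jωRC).
Step 3 — Denominator: 1 + jωRC = 1 + j·3.751e+04·100·2.72e-05 = 1 + j102.
Step 4 — H = 9.605e-05 - j0.0098.
Step 5 — Magnitude: |H| = 0.009801 (-40.2 dB); phase: φ = -89.4°.

|H| = 0.009801 (-40.2 dB), φ = -89.4°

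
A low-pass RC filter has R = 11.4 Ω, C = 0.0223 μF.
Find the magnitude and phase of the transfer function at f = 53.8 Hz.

Step 1 — Angular frequency: ω = 2π·53.8 = 338 rad/s.
Step 2 — Transfer function: H(jω) = 1/(1 + jωRC).
Step 3 — Denominator: 1 + jωRC = 1 + j·338·11.4·2.23e-08 = 1 + j8.594e-05.
Step 4 — H = 1 - j8.594e-05.
Step 5 — Magnitude: |H| = 1 (-0.0 dB); phase: φ = -0.0°.

|H| = 1 (-0.0 dB), φ = -0.0°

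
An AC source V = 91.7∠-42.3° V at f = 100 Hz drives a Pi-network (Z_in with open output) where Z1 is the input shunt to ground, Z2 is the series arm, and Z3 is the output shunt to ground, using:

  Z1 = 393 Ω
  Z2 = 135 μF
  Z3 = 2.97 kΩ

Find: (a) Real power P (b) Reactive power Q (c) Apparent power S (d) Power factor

Step 1 — Angular frequency: ω = 2π·f = 2π·100 = 628.3 rad/s.
Step 2 — Component impedances:
  Z1: Z = R = 393 Ω
  Z2: Z = 1/(jωC) = -j/(ω·C) = 0 - j11.79 Ω
  Z3: Z = R = 2970 Ω
Step 3 — With open output, the series arm Z2 and the output shunt Z3 appear in series to ground: Z2 + Z3 = 2970 - j11.79 Ω.
Step 4 — Parallel with input shunt Z1: Z_in = Z1 || (Z2 + Z3) = 347.1 - j0.161 Ω = 347.1∠-0.0° Ω.
Step 5 — Source phasor: V = 91.7∠-42.3° V = 67.82 - j61.72 V.
Step 6 — Current: I = V / Z = 0.1955 - j0.1777 A = 0.2642∠-42.3° A.
Step 7 — Complex power: S = V·I* = 24.23 - j0.01124 VA.
Step 8 — Real power: P = Re(S) = 24.23 W.
Step 9 — Reactive power: Q = Im(S) = -0.01124 VAR.
Step 10 — Apparent power: |S| = 24.23 VA.
Step 11 — Power factor: PF = P/|S| = 1 (leading).

(a) P = 24.23 W  (b) Q = -0.01124 VAR  (c) S = 24.23 VA  (d) PF = 1 (leading)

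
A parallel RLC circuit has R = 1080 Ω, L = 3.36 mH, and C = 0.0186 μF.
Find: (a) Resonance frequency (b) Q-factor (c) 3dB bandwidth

Step 1 — Resonance: ω₀ = 1/√(LC) = 1/√(0.00336·1.86e-08) = 1.265e+05 rad/s.
Step 2 — f₀ = ω₀/(2π) = 2.013e+04 Hz.
Step 3 — Parallel Q: Q = R/(ω₀L) = 1080/(1.265e+05·0.00336) = 2.541.
Step 4 — Bandwidth: Δω = ω₀/Q = 4.978e+04 rad/s; BW = Δω/(2π) = 7923 Hz.

(a) f₀ = 2.013e+04 Hz  (b) Q = 2.541  (c) BW = 7923 Hz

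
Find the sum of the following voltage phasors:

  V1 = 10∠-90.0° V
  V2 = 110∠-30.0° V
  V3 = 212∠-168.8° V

Step 1 — Convert each phasor to rectangular form:
  V1 = 10·(cos(-90.0°) + j·sin(-90.0°)) = 0 - j10 V
  V2 = 110·(cos(-30.0°) + j·sin(-30.0°)) = 95.26 - j55 V
  V3 = 212·(cos(-168.8°) + j·sin(-168.8°)) = -208 - j41.18 V
Step 2 — Sum components: V_total = -112.7 - j106.2 V.
Step 3 — Convert to polar: |V_total| = 154.8 V, ∠V_total = -136.7°.

V_total = 154.8∠-136.7° V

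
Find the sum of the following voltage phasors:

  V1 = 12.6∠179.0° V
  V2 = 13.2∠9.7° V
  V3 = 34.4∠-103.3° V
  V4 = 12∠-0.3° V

Step 1 — Convert each phasor to rectangular form:
  V1 = 12.6·(cos(179.0°) + j·sin(179.0°)) = -12.6 + j0.2199 V
  V2 = 13.2·(cos(9.7°) + j·sin(9.7°)) = 13.01 + j2.224 V
  V3 = 34.4·(cos(-103.3°) + j·sin(-103.3°)) = -7.914 - j33.48 V
  V4 = 12·(cos(-0.3°) + j·sin(-0.3°)) = 12 - j0.06283 V
Step 2 — Sum components: V_total = 4.499 - j31.1 V.
Step 3 — Convert to polar: |V_total| = 31.42 V, ∠V_total = -81.8°.

V_total = 31.42∠-81.8° V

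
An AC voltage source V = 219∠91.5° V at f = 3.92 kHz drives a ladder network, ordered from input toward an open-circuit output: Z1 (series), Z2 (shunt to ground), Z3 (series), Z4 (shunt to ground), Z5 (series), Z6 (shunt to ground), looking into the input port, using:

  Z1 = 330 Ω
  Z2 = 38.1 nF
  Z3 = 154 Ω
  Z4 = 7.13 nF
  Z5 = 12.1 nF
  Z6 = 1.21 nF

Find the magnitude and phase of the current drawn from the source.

Step 1 — Angular frequency: ω = 2π·f = 2π·3920 = 2.463e+04 rad/s.
Step 2 — Component impedances:
  Z1: Z = R = 330 Ω
  Z2: Z = 1/(jωC) = -j/(ω·C) = 0 - j1066 Ω
  Z3: Z = R = 154 Ω
  Z4: Z = 1/(jωC) = -j/(ω·C) = 0 - j5694 Ω
  Z5: Z = 1/(jωC) = -j/(ω·C) = 0 - j3355 Ω
  Z6: Z = 1/(jωC) = -j/(ω·C) = 0 - j3.355e+04 Ω
Step 3 — Ladder network (open output): work backward from the far end, alternating series and parallel combinations. Z_in = 334.9 - j876.5 Ω = 938.3∠-69.1° Ω.
Step 4 — Source phasor: V = 219∠91.5° V = -5.733 + j218.9 V.
Step 5 — Ohm's law: I = V / Z_total = (-5.733 + j218.9) / (334.9 - j876.5) = -0.2201 + j0.07757 A.
Step 6 — Convert to polar: |I| = 0.2334 A, ∠I = 160.6°.

I = 0.2334∠160.6° A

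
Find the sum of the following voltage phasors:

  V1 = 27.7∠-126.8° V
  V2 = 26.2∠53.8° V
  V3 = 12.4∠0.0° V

Step 1 — Convert each phasor to rectangular form:
  V1 = 27.7·(cos(-126.8°) + j·sin(-126.8°)) = -16.59 - j22.18 V
  V2 = 26.2·(cos(53.8°) + j·sin(53.8°)) = 15.47 + j21.14 V
  V3 = 12.4·(cos(0.0°) + j·sin(0.0°)) = 12.4 V
Step 2 — Sum components: V_total = 11.28 - j1.038 V.
Step 3 — Convert to polar: |V_total| = 11.33 V, ∠V_total = -5.3°.

V_total = 11.33∠-5.3° V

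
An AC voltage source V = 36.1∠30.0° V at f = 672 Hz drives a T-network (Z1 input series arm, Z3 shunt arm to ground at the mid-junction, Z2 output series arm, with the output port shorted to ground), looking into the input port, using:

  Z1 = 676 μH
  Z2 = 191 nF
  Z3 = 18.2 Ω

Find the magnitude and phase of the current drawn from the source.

Step 1 — Angular frequency: ω = 2π·f = 2π·672 = 4222 rad/s.
Step 2 — Component impedances:
  Z1: Z = jωL = j·4222·0.000676 = 0 + j2.854 Ω
  Z2: Z = 1/(jωC) = -j/(ω·C) = 0 - j1240 Ω
  Z3: Z = R = 18.2 Ω
Step 3 — With the output port shorted to ground, the output series arm Z2 runs from the junction to ground; the shunt arm Z3 also runs from the junction to ground. They appear in parallel: Z3 || Z2 = 18.2 - j0.2671 Ω.
Step 4 — Series with input arm Z1: Z_in = Z1 + (Z3 || Z2) = 18.2 + j2.587 Ω = 18.38∠8.1° Ω.
Step 5 — Source phasor: V = 36.1∠30.0° V = 31.26 + j18.05 V.
Step 6 — Ohm's law: I = V / Z_total = (31.26 + j18.05) / (18.2 + j2.587) = 1.822 + j0.7329 A.
Step 7 — Convert to polar: |I| = 1.964 A, ∠I = 21.9°.

I = 1.964∠21.9° A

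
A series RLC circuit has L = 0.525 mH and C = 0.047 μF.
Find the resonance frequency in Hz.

Step 1 — Resonance condition Im(Z)=0 gives ω₀ = 1/√(LC).
Step 2 — ω₀ = 1/√(0.000525·4.7e-08) = 2.013e+05 rad/s.
Step 3 — f₀ = ω₀/(2π) = 3.204e+04 Hz.

f₀ = 3.204e+04 Hz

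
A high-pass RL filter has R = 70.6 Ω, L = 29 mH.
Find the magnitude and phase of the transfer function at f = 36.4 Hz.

Step 1 — Angular frequency: ω = 2π·36.4 = 228.7 rad/s.
Step 2 — Transfer function: H(jω) = jωL/(R + jωL).
Step 3 — Numerator jωL = j·6.633; denominator R + jωL = 70.6 + j6.633.
Step 4 — H = 0.008748 + j0.09312.
Step 5 — Magnitude: |H| = 0.09353 (-20.6 dB); phase: φ = 84.6°.

|H| = 0.09353 (-20.6 dB), φ = 84.6°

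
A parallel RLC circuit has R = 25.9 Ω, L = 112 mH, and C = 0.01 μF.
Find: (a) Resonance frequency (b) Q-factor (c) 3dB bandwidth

Step 1 — Resonance: ω₀ = 1/√(LC) = 1/√(0.112·1e-08) = 2.988e+04 rad/s.
Step 2 — f₀ = ω₀/(2π) = 4756 Hz.
Step 3 — Parallel Q: Q = R/(ω₀L) = 25.9/(2.988e+04·0.112) = 0.007739.
Step 4 — Bandwidth: Δω = ω₀/Q = 3.861e+06 rad/s; BW = Δω/(2π) = 6.145e+05 Hz.

(a) f₀ = 4756 Hz  (b) Q = 0.007739  (c) BW = 6.145e+05 Hz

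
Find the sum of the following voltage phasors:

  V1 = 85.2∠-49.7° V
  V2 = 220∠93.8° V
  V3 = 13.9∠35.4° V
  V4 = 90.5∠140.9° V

Step 1 — Convert each phasor to rectangular form:
  V1 = 85.2·(cos(-49.7°) + j·sin(-49.7°)) = 55.11 - j64.98 V
  V2 = 220·(cos(93.8°) + j·sin(93.8°)) = -14.58 + j219.5 V
  V3 = 13.9·(cos(35.4°) + j·sin(35.4°)) = 11.33 + j8.052 V
  V4 = 90.5·(cos(140.9°) + j·sin(140.9°)) = -70.23 + j57.08 V
Step 2 — Sum components: V_total = -18.38 + j219.7 V.
Step 3 — Convert to polar: |V_total| = 220.4 V, ∠V_total = 94.8°.

V_total = 220.4∠94.8° V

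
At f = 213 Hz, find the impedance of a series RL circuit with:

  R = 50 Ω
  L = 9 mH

Step 1 — Angular frequency: ω = 2π·f = 2π·213 = 1338 rad/s.
Step 2 — Component impedances:
  R: Z = R = 50 Ω
  L: Z = jωL = j·1338·0.009 = 0 + j12.04 Ω
Step 3 — Series combination: Z_total = R + L = 50 + j12.04 Ω = 51.43∠13.5° Ω.

Z = 50 + j12.04 Ω = 51.43∠13.5° Ω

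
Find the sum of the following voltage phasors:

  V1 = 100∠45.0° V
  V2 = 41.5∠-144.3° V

Step 1 — Convert each phasor to rectangular form:
  V1 = 100·(cos(45.0°) + j·sin(45.0°)) = 70.71 + j70.71 V
  V2 = 41.5·(cos(-144.3°) + j·sin(-144.3°)) = -33.7 - j24.22 V
Step 2 — Sum components: V_total = 37.01 + j46.49 V.
Step 3 — Convert to polar: |V_total| = 59.43 V, ∠V_total = 51.5°.

V_total = 59.43∠51.5° V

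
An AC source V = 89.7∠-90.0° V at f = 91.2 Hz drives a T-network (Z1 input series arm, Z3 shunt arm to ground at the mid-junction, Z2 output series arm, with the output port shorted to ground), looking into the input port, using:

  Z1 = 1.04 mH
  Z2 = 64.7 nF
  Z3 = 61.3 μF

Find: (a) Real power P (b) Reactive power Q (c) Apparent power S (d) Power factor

Step 1 — Angular frequency: ω = 2π·f = 2π·91.2 = 573 rad/s.
Step 2 — Component impedances:
  Z1: Z = jωL = j·573·0.00104 = 0 + j0.5959 Ω
  Z2: Z = 1/(jωC) = -j/(ω·C) = 0 - j2.697e+04 Ω
  Z3: Z = 1/(jωC) = -j/(ω·C) = 0 - j28.47 Ω
Step 3 — With the output port shorted to ground, the output series arm Z2 runs from the junction to ground; the shunt arm Z3 also runs from the junction to ground. They appear in parallel: Z3 || Z2 = 0 - j28.44 Ω.
Step 4 — Series with input arm Z1: Z_in = Z1 + (Z3 || Z2) = 0 - j27.84 Ω = 27.84∠-90.0° Ω.
Step 5 — Source phasor: V = 89.7∠-90.0° V = 0 - j89.7 V.
Step 6 — Current: I = V / Z = 3.222 A = 3.222∠0.0° A.
Step 7 — Complex power: S = V·I* = 0 - j289 VA.
Step 8 — Real power: P = Re(S) = 0 W.
Step 9 — Reactive power: Q = Im(S) = -289 VAR.
Step 10 — Apparent power: |S| = 289 VA.
Step 11 — Power factor: PF = P/|S| = 0 (leading).

(a) P = 0 W  (b) Q = -289 VAR  (c) S = 289 VA  (d) PF = 0 (leading)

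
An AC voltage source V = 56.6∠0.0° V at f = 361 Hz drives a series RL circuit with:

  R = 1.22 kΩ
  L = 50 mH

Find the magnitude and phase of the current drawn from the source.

Step 1 — Angular frequency: ω = 2π·f = 2π·361 = 2268 rad/s.
Step 2 — Component impedances:
  R: Z = R = 1220 Ω
  L: Z = jωL = j·2268·0.05 = 0 + j113.4 Ω
Step 3 — Series combination: Z_total = R + L = 1220 + j113.4 Ω = 1225∠5.3° Ω.
Step 4 — Source phasor: V = 56.6∠0.0° V = 56.6 V.
Step 5 — Ohm's law: I = V / Z_total = (56.6) / (1220 + j113.4) = 0.046 - j0.004276 A.
Step 6 — Convert to polar: |I| = 0.04619 A, ∠I = -5.3°.

I = 0.04619∠-5.3° A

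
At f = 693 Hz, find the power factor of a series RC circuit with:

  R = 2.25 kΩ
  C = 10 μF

Step 1 — Angular frequency: ω = 2π·f = 2π·693 = 4354 rad/s.
Step 2 — Component impedances:
  R: Z = R = 2250 Ω
  C: Z = 1/(jωC) = -j/(ω·C) = 0 - j22.97 Ω
Step 3 — Series combination: Z_total = R + C = 2250 - j22.97 Ω = 2250∠-0.6° Ω.
Step 4 — Power factor: PF = cos(φ) = Re(Z)/|Z| = 2250/2250.12 = 0.9999.
Step 5 — Type: Im(Z) = -22.97 ⇒ leading (phase φ = -0.6°).

PF = 0.9999 (leading, φ = -0.6°)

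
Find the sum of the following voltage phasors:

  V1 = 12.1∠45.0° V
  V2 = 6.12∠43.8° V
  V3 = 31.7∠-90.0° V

Step 1 — Convert each phasor to rectangular form:
  V1 = 12.1·(cos(45.0°) + j·sin(45.0°)) = 8.556 + j8.556 V
  V2 = 6.12·(cos(43.8°) + j·sin(43.8°)) = 4.417 + j4.236 V
  V3 = 31.7·(cos(-90.0°) + j·sin(-90.0°)) = 0 - j31.7 V
Step 2 — Sum components: V_total = 12.97 - j18.91 V.
Step 3 — Convert to polar: |V_total| = 22.93 V, ∠V_total = -55.5°.

V_total = 22.93∠-55.5° V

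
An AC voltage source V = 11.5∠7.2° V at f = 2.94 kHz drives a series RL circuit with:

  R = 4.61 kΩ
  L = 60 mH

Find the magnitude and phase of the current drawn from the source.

Step 1 — Angular frequency: ω = 2π·f = 2π·2940 = 1.847e+04 rad/s.
Step 2 — Component impedances:
  R: Z = R = 4610 Ω
  L: Z = jωL = j·1.847e+04·0.06 = 0 + j1108 Ω
Step 3 — Series combination: Z_total = R + L = 4610 + j1108 Ω = 4741∠13.5° Ω.
Step 4 — Source phasor: V = 11.5∠7.2° V = 11.41 + j1.441 V.
Step 5 — Ohm's law: I = V / Z_total = (11.41 + j1.441) / (4610 + j1108) = 0.002411 - j0.0002669 A.
Step 6 — Convert to polar: |I| = 0.002425 A, ∠I = -6.3°.

I = 0.002425∠-6.3° A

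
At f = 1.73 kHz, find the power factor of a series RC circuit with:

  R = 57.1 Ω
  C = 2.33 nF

Step 1 — Angular frequency: ω = 2π·f = 2π·1730 = 1.087e+04 rad/s.
Step 2 — Component impedances:
  R: Z = R = 57.1 Ω
  C: Z = 1/(jωC) = -j/(ω·C) = 0 - j3.948e+04 Ω
Step 3 — Series combination: Z_total = R + C = 57.1 - j3.948e+04 Ω = 3.948e+04∠-89.9° Ω.
Step 4 — Power factor: PF = cos(φ) = Re(Z)/|Z| = 57.1/3.948e+04 = 0.001446.
Step 5 — Type: Im(Z) = -3.948e+04 ⇒ leading (phase φ = -89.9°).

PF = 0.001446 (leading, φ = -89.9°)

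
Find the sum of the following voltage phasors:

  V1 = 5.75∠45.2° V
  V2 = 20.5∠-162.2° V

Step 1 — Convert each phasor to rectangular form:
  V1 = 5.75·(cos(45.2°) + j·sin(45.2°)) = 4.052 + j4.08 V
  V2 = 20.5·(cos(-162.2°) + j·sin(-162.2°)) = -19.52 - j6.267 V
Step 2 — Sum components: V_total = -15.47 - j2.187 V.
Step 3 — Convert to polar: |V_total| = 15.62 V, ∠V_total = -172.0°.

V_total = 15.62∠-172.0° V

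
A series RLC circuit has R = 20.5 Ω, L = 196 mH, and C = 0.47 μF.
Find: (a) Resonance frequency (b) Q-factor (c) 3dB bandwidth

Step 1 — Resonance condition Im(Z)=0 gives ω₀ = 1/√(LC).
Step 2 — ω₀ = 1/√(0.196·4.7e-07) = 3295 rad/s.
Step 3 — f₀ = ω₀/(2π) = 524.4 Hz.
Step 4 — Series Q: Q = ω₀L/R = 3295·0.196/20.5 = 31.5.
Step 5 — 3dB bandwidth: Δω = ω₀/Q = 104.6 rad/s; BW = Δω/(2π) = 16.65 Hz.

(a) f₀ = 524.4 Hz  (b) Q = 31.5  (c) BW = 16.65 Hz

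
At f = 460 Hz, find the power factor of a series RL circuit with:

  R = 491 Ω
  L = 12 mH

Step 1 — Angular frequency: ω = 2π·f = 2π·460 = 2890 rad/s.
Step 2 — Component impedances:
  R: Z = R = 491 Ω
  L: Z = jωL = j·2890·0.012 = 0 + j34.68 Ω
Step 3 — Series combination: Z_total = R + L = 491 + j34.68 Ω = 492.2∠4.0° Ω.
Step 4 — Power factor: PF = cos(φ) = Re(Z)/|Z| = 491/492.22 = 0.9975.
Step 5 — Type: Im(Z) = 34.68 ⇒ lagging (phase φ = 4.0°).

PF = 0.9975 (lagging, φ = 4.0°)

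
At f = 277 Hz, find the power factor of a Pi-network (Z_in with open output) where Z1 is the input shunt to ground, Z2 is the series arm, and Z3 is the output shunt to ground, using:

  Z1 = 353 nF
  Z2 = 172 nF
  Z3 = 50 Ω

Step 1 — Angular frequency: ω = 2π·f = 2π·277 = 1740 rad/s.
Step 2 — Component impedances:
  Z1: Z = 1/(jωC) = -j/(ω·C) = 0 - j1628 Ω
  Z2: Z = 1/(jωC) = -j/(ω·C) = 0 - j3341 Ω
  Z3: Z = R = 50 Ω
Step 3 — With open output, the series arm Z2 and the output shunt Z3 appear in series to ground: Z2 + Z3 = 50 - j3341 Ω.
Step 4 — Parallel with input shunt Z1: Z_in = Z1 || (Z2 + Z3) = 5.366 - j1094 Ω = 1094∠-89.7° Ω.
Step 5 — Power factor: PF = cos(φ) = Re(Z)/|Z| = 5.3662/1094.5 = 0.004903.
Step 6 — Type: Im(Z) = -1094 ⇒ leading (phase φ = -89.7°).

PF = 0.004903 (leading, φ = -89.7°)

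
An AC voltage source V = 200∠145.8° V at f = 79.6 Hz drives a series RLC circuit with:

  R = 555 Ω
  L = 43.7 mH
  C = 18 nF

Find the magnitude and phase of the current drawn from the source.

Step 1 — Angular frequency: ω = 2π·f = 2π·79.6 = 500.1 rad/s.
Step 2 — Component impedances:
  R: Z = R = 555 Ω
  L: Z = jωL = j·500.1·0.0437 = 0 + j21.86 Ω
  C: Z = 1/(jωC) = -j/(ω·C) = 0 - j1.111e+05 Ω
Step 3 — Series combination: Z_total = R + L + C = 555 - j1.111e+05 Ω = 1.111e+05∠-89.7° Ω.
Step 4 — Source phasor: V = 200∠145.8° V = -165.4 + j112.4 V.
Step 5 — Ohm's law: I = V / Z_total = (-165.4 + j112.4) / (555 - j1.111e+05) = -0.00102 - j0.001484 A.
Step 6 — Convert to polar: |I| = 0.001801 A, ∠I = -124.5°.

I = 0.001801∠-124.5° A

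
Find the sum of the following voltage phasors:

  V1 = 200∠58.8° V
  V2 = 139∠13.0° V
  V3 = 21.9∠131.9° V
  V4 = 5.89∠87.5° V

Step 1 — Convert each phasor to rectangular form:
  V1 = 200·(cos(58.8°) + j·sin(58.8°)) = 103.6 + j171.1 V
  V2 = 139·(cos(13.0°) + j·sin(13.0°)) = 135.4 + j31.27 V
  V3 = 21.9·(cos(131.9°) + j·sin(131.9°)) = -14.63 + j16.3 V
  V4 = 5.89·(cos(87.5°) + j·sin(87.5°)) = 0.2569 + j5.884 V
Step 2 — Sum components: V_total = 224.7 + j224.5 V.
Step 3 — Convert to polar: |V_total| = 317.6 V, ∠V_total = 45.0°.

V_total = 317.6∠45.0° V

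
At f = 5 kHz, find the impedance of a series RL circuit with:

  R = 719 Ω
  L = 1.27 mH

Step 1 — Angular frequency: ω = 2π·f = 2π·5000 = 3.142e+04 rad/s.
Step 2 — Component impedances:
  R: Z = R = 719 Ω
  L: Z = jωL = j·3.142e+04·0.00127 = 0 + j39.9 Ω
Step 3 — Series combination: Z_total = R + L = 719 + j39.9 Ω = 720.1∠3.2° Ω.

Z = 719 + j39.9 Ω = 720.1∠3.2° Ω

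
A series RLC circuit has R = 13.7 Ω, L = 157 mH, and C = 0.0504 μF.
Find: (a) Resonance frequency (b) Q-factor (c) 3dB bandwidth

Step 1 — Resonance: ω₀ = 1/√(LC) = 1/√(0.157·5.04e-08) = 1.124e+04 rad/s.
Step 2 — f₀ = ω₀/(2π) = 1789 Hz.
Step 3 — Series Q: Q = ω₀L/R = 1.124e+04·0.157/13.7 = 128.8.
Step 4 — Bandwidth: Δω = ω₀/Q = 87.26 rad/s; BW = Δω/(2π) = 13.89 Hz.

(a) f₀ = 1789 Hz  (b) Q = 128.8  (c) BW = 13.89 Hz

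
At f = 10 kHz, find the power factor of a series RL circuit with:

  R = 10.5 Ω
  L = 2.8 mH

Step 1 — Angular frequency: ω = 2π·f = 2π·1e+04 = 6.283e+04 rad/s.
Step 2 — Component impedances:
  R: Z = R = 10.5 Ω
  L: Z = jωL = j·6.283e+04·0.0028 = 0 + j175.9 Ω
Step 3 — Series combination: Z_total = R + L = 10.5 + j175.9 Ω = 176.2∠86.6° Ω.
Step 4 — Power factor: PF = cos(φ) = Re(Z)/|Z| = 10.5/176.24 = 0.05958.
Step 5 — Type: Im(Z) = 175.9 ⇒ lagging (phase φ = 86.6°).

PF = 0.05958 (lagging, φ = 86.6°)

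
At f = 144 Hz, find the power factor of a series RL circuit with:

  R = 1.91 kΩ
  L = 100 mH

Step 1 — Angular frequency: ω = 2π·f = 2π·144 = 904.8 rad/s.
Step 2 — Component impedances:
  R: Z = R = 1910 Ω
  L: Z = jωL = j·904.8·0.1 = 0 + j90.48 Ω
Step 3 — Series combination: Z_total = R + L = 1910 + j90.48 Ω = 1912∠2.7° Ω.
Step 4 — Power factor: PF = cos(φ) = Re(Z)/|Z| = 1910/1912.1 = 0.9989.
Step 5 — Type: Im(Z) = 90.48 ⇒ lagging (phase φ = 2.7°).

PF = 0.9989 (lagging, φ = 2.7°)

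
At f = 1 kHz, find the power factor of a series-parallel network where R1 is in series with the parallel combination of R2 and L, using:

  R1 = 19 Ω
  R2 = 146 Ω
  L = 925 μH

Step 1 — Angular frequency: ω = 2π·f = 2π·1000 = 6283 rad/s.
Step 2 — Component impedances:
  R1: Z = R = 19 Ω
  R2: Z = R = 146 Ω
  L: Z = jωL = j·6283·0.000925 = 0 + j5.812 Ω
Step 3 — Parallel branch: R2 || L = 1/(1/R2 + 1/L) = 0.231 + j5.803 Ω.
Step 4 — Series with R1: Z_total = R1 + (R2 || L) = 19.23 + j5.803 Ω = 20.09∠16.8° Ω.
Step 5 — Power factor: PF = cos(φ) = Re(Z)/|Z| = 19.231/20.087 = 0.9574.
Step 6 — Type: Im(Z) = 5.803 ⇒ lagging (phase φ = 16.8°).

PF = 0.9574 (lagging, φ = 16.8°)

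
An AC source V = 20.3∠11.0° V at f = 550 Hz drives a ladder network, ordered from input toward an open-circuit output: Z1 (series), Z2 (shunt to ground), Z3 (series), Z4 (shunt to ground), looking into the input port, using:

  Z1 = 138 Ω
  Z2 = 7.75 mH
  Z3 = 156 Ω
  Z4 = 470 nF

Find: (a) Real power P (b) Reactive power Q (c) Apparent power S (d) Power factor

Step 1 — Angular frequency: ω = 2π·f = 2π·550 = 3456 rad/s.
Step 2 — Component impedances:
  Z1: Z = R = 138 Ω
  Z2: Z = jωL = j·3456·0.00775 = 0 + j26.78 Ω
  Z3: Z = R = 156 Ω
  Z4: Z = 1/(jωC) = -j/(ω·C) = 0 - j615.7 Ω
Step 3 — Ladder network (open output): work backward from the far end, alternating series and parallel combinations. Z_in = 138.3 + j27.92 Ω = 141.1∠11.4° Ω.
Step 4 — Source phasor: V = 20.3∠11.0° V = 19.93 + j3.873 V.
Step 5 — Current: I = V / Z = 0.1439 - j0.001038 A = 0.1439∠-0.4° A.
Step 6 — Complex power: S = V·I* = 2.863 + j0.578 VA.
Step 7 — Real power: P = Re(S) = 2.863 W.
Step 8 — Reactive power: Q = Im(S) = 0.578 VAR.
Step 9 — Apparent power: |S| = 2.921 VA.
Step 10 — Power factor: PF = P/|S| = 0.9802 (lagging).

(a) P = 2.863 W  (b) Q = 0.578 VAR  (c) S = 2.921 VA  (d) PF = 0.9802 (lagging)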